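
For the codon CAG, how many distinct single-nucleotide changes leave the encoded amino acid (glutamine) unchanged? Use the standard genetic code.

Position 1: none → 0 synonymous.
Position 2: none → 0 synonymous.
Position 3: CAA → 1 synonymous.
Total: 0 + 0 + 1 = 1.

1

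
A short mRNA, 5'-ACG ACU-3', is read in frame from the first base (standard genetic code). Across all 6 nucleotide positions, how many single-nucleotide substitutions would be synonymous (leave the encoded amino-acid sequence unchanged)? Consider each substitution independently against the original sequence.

Codon 1 (ACG, Thr): 3 synonymous substitutions.
Codon 2 (ACU, Thr): 3 synonymous substitutions.
Total: 3 + 3 = 6.

6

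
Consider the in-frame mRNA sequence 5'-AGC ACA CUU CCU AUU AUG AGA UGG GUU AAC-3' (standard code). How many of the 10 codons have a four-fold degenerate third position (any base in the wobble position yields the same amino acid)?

4

Codon 1 AGC (Ser): third position 2-fold.
Codon 2 ACA (Thr): third position 4-fold.
Codon 3 CUU (Leu): third position 4-fold.
Codon 4 CCU (Pro): third position 4-fold.
Codon 5 AUU (Ile): third position 3-fold.
Codon 6 AUG (Met): third position 1-fold.
Codon 7 AGA (Arg): third position 2-fold.
Codon 8 UGG (Trp): third position 1-fold.
Codon 9 GUU (Val): third position 4-fold.
Codon 10 AAC (Asn): third position 2-fold.
Four-fold degenerate third positions: 4.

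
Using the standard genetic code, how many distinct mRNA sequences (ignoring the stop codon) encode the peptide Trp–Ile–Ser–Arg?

Trp: 1 codon.
Ile: 3 codons.
Ser: 6 codons.
Arg: 6 codons.
1 × 3 × 6 × 6 = 108.

108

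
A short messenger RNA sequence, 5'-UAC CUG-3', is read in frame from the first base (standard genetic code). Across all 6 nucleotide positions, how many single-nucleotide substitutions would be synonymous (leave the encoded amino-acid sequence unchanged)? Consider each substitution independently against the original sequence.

5

Codon 1 (UAC, Tyr): 1 synonymous substitution.
Codon 2 (CUG, Leu): 4 synonymous substitutions.
Total: 1 + 4 = 5.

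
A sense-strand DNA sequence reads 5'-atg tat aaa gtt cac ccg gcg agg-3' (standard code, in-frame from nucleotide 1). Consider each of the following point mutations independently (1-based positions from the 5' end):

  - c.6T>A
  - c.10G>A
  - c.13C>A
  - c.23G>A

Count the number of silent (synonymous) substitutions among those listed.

0

Codon 2: TAT (Tyr) → TAA (Stop) — nonsense.
Codon 4: GTT (Val) → ATT (Ile) — missense.
Codon 5: CAC (His) → AAC (Asn) — missense.
Codon 8: AGG (Arg) → AAG (Lys) — missense.
Synonymous: 0 of 4.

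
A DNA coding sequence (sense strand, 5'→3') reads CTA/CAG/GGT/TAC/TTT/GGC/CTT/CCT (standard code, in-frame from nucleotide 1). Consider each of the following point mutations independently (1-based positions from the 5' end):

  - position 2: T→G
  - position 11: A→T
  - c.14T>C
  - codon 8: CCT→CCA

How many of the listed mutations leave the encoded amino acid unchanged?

1

Codon 1: CTA (Leu) → CGA (Arg) — missense.
Codon 4: TAC (Tyr) → TTC (Phe) — missense.
Codon 5: TTT (Phe) → TCT (Ser) — missense.
Codon 8: CCT (Pro) → CCA (Pro) — synonymous.
Synonymous: 1 of 4.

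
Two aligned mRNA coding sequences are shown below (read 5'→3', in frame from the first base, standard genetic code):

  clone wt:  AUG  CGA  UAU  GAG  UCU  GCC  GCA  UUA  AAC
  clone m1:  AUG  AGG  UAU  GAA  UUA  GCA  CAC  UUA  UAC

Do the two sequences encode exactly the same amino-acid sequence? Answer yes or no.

Codon 1: AUG Met / AUG Met — identical.
Codon 2: CGA Arg / AGG Arg — synonymous.
Codon 3: UAU Tyr / UAU Tyr — identical.
Codon 4: GAG Glu / GAA Glu — synonymous.
Codon 5: UCU Ser / UUA Leu — nonsynonymous.
Codon 6: GCC Ala / GCA Ala — synonymous.
Codon 7: GCA Ala / CAC His — nonsynonymous.
Codon 8: UUA Leu / UUA Leu — identical.
Codon 9: AAC Asn / UAC Tyr — nonsynonymous.
Nonsynonymous differences: 3 → different protein.

no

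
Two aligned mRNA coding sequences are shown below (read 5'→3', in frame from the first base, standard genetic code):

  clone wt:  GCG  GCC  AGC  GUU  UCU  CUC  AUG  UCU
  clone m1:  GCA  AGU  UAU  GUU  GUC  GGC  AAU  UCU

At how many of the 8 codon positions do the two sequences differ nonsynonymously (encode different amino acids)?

Codon 1: GCG Ala / GCA Ala — synonymous.
Codon 2: GCC Ala / AGU Ser — nonsynonymous.
Codon 3: AGC Ser / UAU Tyr — nonsynonymous.
Codon 4: GUU Val / GUU Val — identical.
Codon 5: UCU Ser / GUC Val — nonsynonymous.
Codon 6: CUC Leu / GGC Gly — nonsynonymous.
Codon 7: AUG Met / AAU Asn — nonsynonymous.
Codon 8: UCU Ser / UCU Ser — identical.
Nonsynonymous differences: 5.

5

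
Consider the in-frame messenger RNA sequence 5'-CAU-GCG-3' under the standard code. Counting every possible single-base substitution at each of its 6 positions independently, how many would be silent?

4

Codon 1 (CAU, His): 1 synonymous substitution.
Codon 2 (GCG, Ala): 3 synonymous substitutions.
Total: 1 + 3 = 4.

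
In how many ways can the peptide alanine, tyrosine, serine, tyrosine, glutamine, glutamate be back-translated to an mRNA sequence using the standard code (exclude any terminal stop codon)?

Ala: 4 codons.
Tyr: 2 codons.
Ser: 6 codons.
Tyr: 2 codons.
Gln: 2 codons.
Glu: 2 codons.
4 × 2 × 6 × 2 × 2 × 2 = 384.

384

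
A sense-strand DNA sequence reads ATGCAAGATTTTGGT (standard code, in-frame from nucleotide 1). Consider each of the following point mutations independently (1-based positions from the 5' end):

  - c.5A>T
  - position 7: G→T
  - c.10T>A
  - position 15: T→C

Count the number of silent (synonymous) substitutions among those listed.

Codon 2: CAA (Gln) → CTA (Leu) — missense.
Codon 3: GAT (Asp) → TAT (Tyr) — missense.
Codon 4: TTT (Phe) → ATT (Ile) — missense.
Codon 5: GGT (Gly) → GGC (Gly) — synonymous.
Synonymous: 1 of 4.

1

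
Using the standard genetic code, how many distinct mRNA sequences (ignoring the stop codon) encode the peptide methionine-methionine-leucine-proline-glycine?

Met: 1 codon.
Met: 1 codon.
Leu: 6 codons.
Pro: 4 codons.
Gly: 4 codons.
1 × 1 × 6 × 4 × 4 = 96.

96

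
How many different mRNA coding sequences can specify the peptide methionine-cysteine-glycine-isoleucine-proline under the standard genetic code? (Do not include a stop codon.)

Met: 1 codon.
Cys: 2 codons.
Gly: 4 codons.
Ile: 3 codons.
Pro: 4 codons.
1 × 2 × 4 × 3 × 4 = 96.

96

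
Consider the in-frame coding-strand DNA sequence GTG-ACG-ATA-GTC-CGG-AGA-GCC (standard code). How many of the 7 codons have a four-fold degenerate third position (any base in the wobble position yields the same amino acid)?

Codon 1 GTG (Val): third position 4-fold.
Codon 2 ACG (Thr): third position 4-fold.
Codon 3 ATA (Ile): third position 3-fold.
Codon 4 GTC (Val): third position 4-fold.
Codon 5 CGG (Arg): third position 4-fold.
Codon 6 AGA (Arg): third position 2-fold.
Codon 7 GCC (Ala): third position 4-fold.
Four-fold degenerate third positions: 5.

5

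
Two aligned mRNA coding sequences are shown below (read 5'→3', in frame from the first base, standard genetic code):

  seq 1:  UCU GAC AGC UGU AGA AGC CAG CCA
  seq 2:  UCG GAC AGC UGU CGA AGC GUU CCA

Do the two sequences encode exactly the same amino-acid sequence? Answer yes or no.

no

Codon 1: UCU Ser / UCG Ser — synonymous.
Codon 2: GAC Asp / GAC Asp — identical.
Codon 3: AGC Ser / AGC Ser — identical.
Codon 4: UGU Cys / UGU Cys — identical.
Codon 5: AGA Arg / CGA Arg — synonymous.
Codon 6: AGC Ser / AGC Ser — identical.
Codon 7: CAG Gln / GUU Val — nonsynonymous.
Codon 8: CCA Pro / CCA Pro — identical.
Nonsynonymous differences: 1 → different protein.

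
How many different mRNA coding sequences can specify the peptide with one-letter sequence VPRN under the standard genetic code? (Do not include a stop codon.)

Val: 4 codons.
Pro: 4 codons.
Arg: 6 codons.
Asn: 2 codons.
4 × 4 × 6 × 2 = 192.

192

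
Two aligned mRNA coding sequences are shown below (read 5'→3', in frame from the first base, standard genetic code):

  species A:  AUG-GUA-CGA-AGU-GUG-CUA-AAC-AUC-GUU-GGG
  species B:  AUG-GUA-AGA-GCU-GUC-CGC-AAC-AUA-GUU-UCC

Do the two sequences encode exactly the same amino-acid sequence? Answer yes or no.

no

Codon 1: AUG Met / AUG Met — identical.
Codon 2: GUA Val / GUA Val — identical.
Codon 3: CGA Arg / AGA Arg — synonymous.
Codon 4: AGU Ser / GCU Ala — nonsynonymous.
Codon 5: GUG Val / GUC Val — synonymous.
Codon 6: CUA Leu / CGC Arg — nonsynonymous.
Codon 7: AAC Asn / AAC Asn — identical.
Codon 8: AUC Ile / AUA Ile — synonymous.
Codon 9: GUU Val / GUU Val — identical.
Codon 10: GGG Gly / UCC Ser — nonsynonymous.
Nonsynonymous differences: 3 → different protein.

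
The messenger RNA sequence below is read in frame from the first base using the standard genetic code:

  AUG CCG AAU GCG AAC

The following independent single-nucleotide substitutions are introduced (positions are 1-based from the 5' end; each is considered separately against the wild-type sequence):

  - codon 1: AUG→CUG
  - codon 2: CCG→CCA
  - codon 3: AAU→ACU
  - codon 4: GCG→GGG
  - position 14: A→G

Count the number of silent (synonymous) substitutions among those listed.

Codon 1: AUG (Met) → CUG (Leu) — missense.
Codon 2: CCG (Pro) → CCA (Pro) — synonymous.
Codon 3: AAU (Asn) → ACU (Thr) — missense.
Codon 4: GCG (Ala) → GGG (Gly) — missense.
Codon 5: AAC (Asn) → AGC (Ser) — missense.
Synonymous: 1 of 5.

1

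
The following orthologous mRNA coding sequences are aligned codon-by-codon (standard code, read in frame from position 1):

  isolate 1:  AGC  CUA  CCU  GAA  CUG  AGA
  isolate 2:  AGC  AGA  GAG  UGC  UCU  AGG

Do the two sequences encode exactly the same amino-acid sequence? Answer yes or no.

Codon 1: AGC Ser / AGC Ser — identical.
Codon 2: CUA Leu / AGA Arg — nonsynonymous.
Codon 3: CCU Pro / GAG Glu — nonsynonymous.
Codon 4: GAA Glu / UGC Cys — nonsynonymous.
Codon 5: CUG Leu / UCU Ser — nonsynonymous.
Codon 6: AGA Arg / AGG Arg — synonymous.
Nonsynonymous differences: 4 → different protein.

no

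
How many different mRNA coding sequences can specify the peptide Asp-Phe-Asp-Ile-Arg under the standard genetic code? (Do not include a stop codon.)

Asp: 2 codons.
Phe: 2 codons.
Asp: 2 codons.
Ile: 3 codons.
Arg: 6 codons.
2 × 2 × 2 × 3 × 6 = 144.

144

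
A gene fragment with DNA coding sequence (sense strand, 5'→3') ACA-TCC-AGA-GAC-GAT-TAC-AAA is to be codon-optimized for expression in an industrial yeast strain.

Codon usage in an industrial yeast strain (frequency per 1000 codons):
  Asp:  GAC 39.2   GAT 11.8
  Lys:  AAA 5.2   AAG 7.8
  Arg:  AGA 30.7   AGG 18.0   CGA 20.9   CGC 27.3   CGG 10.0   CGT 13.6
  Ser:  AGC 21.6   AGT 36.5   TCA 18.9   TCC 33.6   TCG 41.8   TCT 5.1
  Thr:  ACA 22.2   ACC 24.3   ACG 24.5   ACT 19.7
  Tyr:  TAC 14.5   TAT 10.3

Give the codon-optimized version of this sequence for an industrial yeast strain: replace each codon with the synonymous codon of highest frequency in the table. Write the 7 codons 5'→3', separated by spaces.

ACG TCG AGA GAC GAC TAC AAG

Codon 1 (Thr): best is ACG at 24.5.
Codon 2 (Ser): best is TCG at 41.8.
Codon 3 (Arg): best is AGA at 30.7.
Codon 4 (Asp): best is GAC at 39.2.
Codon 5 (Asp): best is GAC at 39.2.
Codon 6 (Tyr): best is TAC at 14.5.
Codon 7 (Lys): best is AAG at 7.8.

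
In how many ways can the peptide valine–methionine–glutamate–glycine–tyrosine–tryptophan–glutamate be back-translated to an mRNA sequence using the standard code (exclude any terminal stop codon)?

Val: 4 codons.
Met: 1 codon.
Glu: 2 codons.
Gly: 4 codons.
Tyr: 2 codons.
Trp: 1 codon.
Glu: 2 codons.
4 × 1 × 2 × 4 × 2 × 1 × 2 = 128.

128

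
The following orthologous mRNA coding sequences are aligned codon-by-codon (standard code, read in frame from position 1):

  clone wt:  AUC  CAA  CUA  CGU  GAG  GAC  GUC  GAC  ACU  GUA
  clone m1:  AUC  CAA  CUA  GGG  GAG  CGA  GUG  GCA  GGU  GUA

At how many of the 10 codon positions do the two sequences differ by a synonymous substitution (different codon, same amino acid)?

Codon 1: AUC Ile / AUC Ile — identical.
Codon 2: CAA Gln / CAA Gln — identical.
Codon 3: CUA Leu / CUA Leu — identical.
Codon 4: CGU Arg / GGG Gly — nonsynonymous.
Codon 5: GAG Glu / GAG Glu — identical.
Codon 6: GAC Asp / CGA Arg — nonsynonymous.
Codon 7: GUC Val / GUG Val — synonymous.
Codon 8: GAC Asp / GCA Ala — nonsynonymous.
Codon 9: ACU Thr / GGU Gly — nonsynonymous.
Codon 10: GUA Val / GUA Val — identical.
Synonymous differences: 1.

1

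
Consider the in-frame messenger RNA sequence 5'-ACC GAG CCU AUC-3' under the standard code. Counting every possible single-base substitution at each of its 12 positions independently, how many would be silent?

9

Codon 1 (ACC, Thr): 3 synonymous substitutions.
Codon 2 (GAG, Glu): 1 synonymous substitution.
Codon 3 (CCU, Pro): 3 synonymous substitutions.
Codon 4 (AUC, Ile): 2 synonymous substitutions.
Total: 3 + 1 + 3 + 2 = 9.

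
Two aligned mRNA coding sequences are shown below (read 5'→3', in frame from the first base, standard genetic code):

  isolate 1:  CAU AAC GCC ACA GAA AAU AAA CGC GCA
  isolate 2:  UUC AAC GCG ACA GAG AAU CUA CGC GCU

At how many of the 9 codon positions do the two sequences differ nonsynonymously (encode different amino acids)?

Codon 1: CAU His / UUC Phe — nonsynonymous.
Codon 2: AAC Asn / AAC Asn — identical.
Codon 3: GCC Ala / GCG Ala — synonymous.
Codon 4: ACA Thr / ACA Thr — identical.
Codon 5: GAA Glu / GAG Glu — synonymous.
Codon 6: AAU Asn / AAU Asn — identical.
Codon 7: AAA Lys / CUA Leu — nonsynonymous.
Codon 8: CGC Arg / CGC Arg — identical.
Codon 9: GCA Ala / GCU Ala — synonymous.
Nonsynonymous differences: 2.

2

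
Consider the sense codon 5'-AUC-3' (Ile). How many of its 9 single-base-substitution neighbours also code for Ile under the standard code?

Position 1: none → 0 synonymous.
Position 2: none → 0 synonymous.
Position 3: AUU, AUA → 2 synonymous.
Total: 0 + 0 + 2 = 2.

2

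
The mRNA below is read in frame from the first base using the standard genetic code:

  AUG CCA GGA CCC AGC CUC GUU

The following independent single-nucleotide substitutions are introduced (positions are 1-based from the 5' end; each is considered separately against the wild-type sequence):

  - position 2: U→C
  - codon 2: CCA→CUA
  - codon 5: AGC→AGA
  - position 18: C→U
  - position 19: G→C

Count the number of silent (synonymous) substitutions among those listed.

Codon 1: AUG (Met) → ACG (Thr) — missense.
Codon 2: CCA (Pro) → CUA (Leu) — missense.
Codon 5: AGC (Ser) → AGA (Arg) — missense.
Codon 6: CUC (Leu) → CUU (Leu) — synonymous.
Codon 7: GUU (Val) → CUU (Leu) — missense.
Synonymous: 1 of 5.

1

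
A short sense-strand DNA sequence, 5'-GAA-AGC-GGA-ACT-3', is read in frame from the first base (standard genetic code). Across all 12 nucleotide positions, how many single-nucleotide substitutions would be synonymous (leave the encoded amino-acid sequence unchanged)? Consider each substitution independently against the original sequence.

8

Codon 1 (GAA, Glu): 1 synonymous substitution.
Codon 2 (AGC, Ser): 1 synonymous substitution.
Codon 3 (GGA, Gly): 3 synonymous substitutions.
Codon 4 (ACT, Thr): 3 synonymous substitutions.
Total: 1 + 1 + 3 + 3 = 8.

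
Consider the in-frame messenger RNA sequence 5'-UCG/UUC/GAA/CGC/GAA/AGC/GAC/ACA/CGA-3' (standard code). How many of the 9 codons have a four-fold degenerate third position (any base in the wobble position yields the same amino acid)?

4

Codon 1 UCG (Ser): third position 4-fold.
Codon 2 UUC (Phe): third position 2-fold.
Codon 3 GAA (Glu): third position 2-fold.
Codon 4 CGC (Arg): third position 4-fold.
Codon 5 GAA (Glu): third position 2-fold.
Codon 6 AGC (Ser): third position 2-fold.
Codon 7 GAC (Asp): third position 2-fold.
Codon 8 ACA (Thr): third position 4-fold.
Codon 9 CGA (Arg): third position 4-fold.
Four-fold degenerate third positions: 4.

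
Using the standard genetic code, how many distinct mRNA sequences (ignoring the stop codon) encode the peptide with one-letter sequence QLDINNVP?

4608

Gln: 2 codons.
Leu: 6 codons.
Asp: 2 codons.
Ile: 3 codons.
Asn: 2 codons.
Asn: 2 codons.
Val: 4 codons.
Pro: 4 codons.
2 × 6 × 2 × 3 × 2 × 2 × 4 × 4 = 4608.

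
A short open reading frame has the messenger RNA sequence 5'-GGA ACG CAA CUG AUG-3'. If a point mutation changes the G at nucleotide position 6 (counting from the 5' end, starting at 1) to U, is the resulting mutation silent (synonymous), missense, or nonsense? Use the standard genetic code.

silent

Position 6 falls in codon 2: ACG → Thr.
After the substitution the codon is ACU → Thr.
Both encode Thr, so the change is synonymous.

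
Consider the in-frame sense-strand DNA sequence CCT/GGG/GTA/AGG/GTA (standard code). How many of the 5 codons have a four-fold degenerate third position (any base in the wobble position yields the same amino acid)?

4

Codon 1 CCT (Pro): third position 4-fold.
Codon 2 GGG (Gly): third position 4-fold.
Codon 3 GTA (Val): third position 4-fold.
Codon 4 AGG (Arg): third position 2-fold.
Codon 5 GTA (Val): third position 4-fold.
Four-fold degenerate third positions: 4.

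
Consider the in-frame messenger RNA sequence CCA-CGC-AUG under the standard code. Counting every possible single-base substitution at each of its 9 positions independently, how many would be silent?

Codon 1 (CCA, Pro): 3 synonymous substitutions.
Codon 2 (CGC, Arg): 3 synonymous substitutions.
Codon 3 (AUG, Met): 0 synonymous substitutions.
Total: 3 + 3 + 0 = 6.

6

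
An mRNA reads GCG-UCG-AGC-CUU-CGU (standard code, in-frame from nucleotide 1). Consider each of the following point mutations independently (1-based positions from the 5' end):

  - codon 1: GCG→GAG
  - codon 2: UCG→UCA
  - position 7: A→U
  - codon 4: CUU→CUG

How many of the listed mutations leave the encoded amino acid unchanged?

2

Codon 1: GCG (Ala) → GAG (Glu) — missense.
Codon 2: UCG (Ser) → UCA (Ser) — synonymous.
Codon 3: AGC (Ser) → UGC (Cys) — missense.
Codon 4: CUU (Leu) → CUG (Leu) — synonymous.
Synonymous: 2 of 4.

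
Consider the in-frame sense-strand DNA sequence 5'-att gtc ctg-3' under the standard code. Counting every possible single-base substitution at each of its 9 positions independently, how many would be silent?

9

Codon 1 (ATT, Ile): 2 synonymous substitutions.
Codon 2 (GTC, Val): 3 synonymous substitutions.
Codon 3 (CTG, Leu): 4 synonymous substitutions.
Total: 2 + 3 + 4 = 9.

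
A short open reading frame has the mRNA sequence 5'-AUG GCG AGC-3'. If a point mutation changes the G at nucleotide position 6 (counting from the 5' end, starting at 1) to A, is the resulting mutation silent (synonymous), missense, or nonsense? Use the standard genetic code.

Position 6 falls in codon 2: GCG → Ala.
After the substitution the codon is GCA → Ala.
Both encode Ala, so the change is synonymous.

silent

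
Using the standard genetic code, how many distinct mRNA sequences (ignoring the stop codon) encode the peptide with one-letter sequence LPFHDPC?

1536

Leu: 6 codons.
Pro: 4 codons.
Phe: 2 codons.
His: 2 codons.
Asp: 2 codons.
Pro: 4 codons.
Cys: 2 codons.
6 × 4 × 2 × 2 × 2 × 4 × 2 = 1536.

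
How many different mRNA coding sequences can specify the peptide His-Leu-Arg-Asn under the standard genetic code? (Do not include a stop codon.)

144

His: 2 codons.
Leu: 6 codons.
Arg: 6 codons.
Asn: 2 codons.
2 × 6 × 6 × 2 = 144.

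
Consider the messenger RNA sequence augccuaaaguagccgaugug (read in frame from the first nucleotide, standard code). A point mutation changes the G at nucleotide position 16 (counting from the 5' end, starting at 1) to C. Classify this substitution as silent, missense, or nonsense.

Position 16 falls in codon 6: GAU → Asp.
After the substitution the codon is CAU → His.
Asp ≠ His, so this is a missense mutation.

missense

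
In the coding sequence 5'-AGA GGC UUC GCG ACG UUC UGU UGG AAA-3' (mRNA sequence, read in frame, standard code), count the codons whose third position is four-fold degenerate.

3

Codon 1 AGA (Arg): third position 2-fold.
Codon 2 GGC (Gly): third position 4-fold.
Codon 3 UUC (Phe): third position 2-fold.
Codon 4 GCG (Ala): third position 4-fold.
Codon 5 ACG (Thr): third position 4-fold.
Codon 6 UUC (Phe): third position 2-fold.
Codon 7 UGU (Cys): third position 2-fold.
Codon 8 UGG (Trp): third position 1-fold.
Codon 9 AAA (Lys): third position 2-fold.
Four-fold degenerate third positions: 3.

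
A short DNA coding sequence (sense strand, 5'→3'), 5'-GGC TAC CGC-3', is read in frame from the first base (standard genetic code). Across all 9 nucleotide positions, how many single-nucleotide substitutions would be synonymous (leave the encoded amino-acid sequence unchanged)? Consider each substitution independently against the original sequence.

Codon 1 (GGC, Gly): 3 synonymous substitutions.
Codon 2 (TAC, Tyr): 1 synonymous substitution.
Codon 3 (CGC, Arg): 3 synonymous substitutions.
Total: 3 + 1 + 3 = 7.

7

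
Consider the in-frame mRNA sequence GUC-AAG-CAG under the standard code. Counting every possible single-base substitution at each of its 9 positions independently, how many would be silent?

Codon 1 (GUC, Val): 3 synonymous substitutions.
Codon 2 (AAG, Lys): 1 synonymous substitution.
Codon 3 (CAG, Gln): 1 synonymous substitution.
Total: 3 + 1 + 1 = 5.

5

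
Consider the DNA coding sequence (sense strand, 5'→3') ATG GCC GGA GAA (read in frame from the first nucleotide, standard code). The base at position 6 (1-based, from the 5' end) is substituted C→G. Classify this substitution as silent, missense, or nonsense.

silent

Position 6 falls in codon 2: GCC → Ala.
After the substitution the codon is GCG → Ala.
Both encode Ala, so the change is synonymous.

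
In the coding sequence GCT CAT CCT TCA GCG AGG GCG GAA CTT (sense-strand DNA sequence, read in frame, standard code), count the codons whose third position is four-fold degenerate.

Codon 1 GCT (Ala): third position 4-fold.
Codon 2 CAT (His): third position 2-fold.
Codon 3 CCT (Pro): third position 4-fold.
Codon 4 TCA (Ser): third position 4-fold.
Codon 5 GCG (Ala): third position 4-fold.
Codon 6 AGG (Arg): third position 2-fold.
Codon 7 GCG (Ala): third position 4-fold.
Codon 8 GAA (Glu): third position 2-fold.
Codon 9 CTT (Leu): third position 4-fold.
Four-fold degenerate third positions: 6.

6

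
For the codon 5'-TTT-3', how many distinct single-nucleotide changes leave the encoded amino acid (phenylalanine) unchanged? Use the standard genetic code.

1

Position 1: none → 0 synonymous.
Position 2: none → 0 synonymous.
Position 3: TTC → 1 synonymous.
Total: 0 + 0 + 1 = 1.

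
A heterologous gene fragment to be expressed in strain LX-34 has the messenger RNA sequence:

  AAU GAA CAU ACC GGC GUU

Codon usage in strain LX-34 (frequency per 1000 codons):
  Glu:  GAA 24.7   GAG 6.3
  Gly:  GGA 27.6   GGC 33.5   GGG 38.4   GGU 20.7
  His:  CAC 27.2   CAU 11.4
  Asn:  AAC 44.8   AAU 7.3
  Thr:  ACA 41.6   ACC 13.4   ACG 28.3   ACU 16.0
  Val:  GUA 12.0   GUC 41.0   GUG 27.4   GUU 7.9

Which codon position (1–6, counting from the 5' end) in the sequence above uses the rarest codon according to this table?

Codon 1 AAU (Asn): 7.3 per 1000.
Codon 2 GAA (Glu): 24.7 per 1000.
Codon 3 CAU (His): 11.4 per 1000.
Codon 4 ACC (Thr): 13.4 per 1000.
Codon 5 GGC (Gly): 33.5 per 1000.
Codon 6 GUU (Val): 7.9 per 1000.
Lowest frequency is 7.3 at codon 1.

1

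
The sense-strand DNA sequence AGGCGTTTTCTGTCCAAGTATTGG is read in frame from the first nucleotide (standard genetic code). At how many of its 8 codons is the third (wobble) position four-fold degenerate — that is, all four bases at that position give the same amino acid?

3

Codon 1 AGG (Arg): third position 2-fold.
Codon 2 CGT (Arg): third position 4-fold.
Codon 3 TTT (Phe): third position 2-fold.
Codon 4 CTG (Leu): third position 4-fold.
Codon 5 TCC (Ser): third position 4-fold.
Codon 6 AAG (Lys): third position 2-fold.
Codon 7 TAT (Tyr): third position 2-fold.
Codon 8 TGG (Trp): third position 1-fold.
Four-fold degenerate third positions: 3.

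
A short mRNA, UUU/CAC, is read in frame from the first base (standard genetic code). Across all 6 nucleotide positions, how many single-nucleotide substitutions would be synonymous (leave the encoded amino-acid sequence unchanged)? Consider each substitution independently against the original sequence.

Codon 1 (UUU, Phe): 1 synonymous substitution.
Codon 2 (CAC, His): 1 synonymous substitution.
Total: 1 + 1 = 2.

2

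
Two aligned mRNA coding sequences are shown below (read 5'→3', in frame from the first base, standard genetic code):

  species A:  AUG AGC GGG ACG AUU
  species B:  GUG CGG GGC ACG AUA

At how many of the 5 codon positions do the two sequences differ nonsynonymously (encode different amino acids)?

2

Codon 1: AUG Met / GUG Val — nonsynonymous.
Codon 2: AGC Ser / CGG Arg — nonsynonymous.
Codon 3: GGG Gly / GGC Gly — synonymous.
Codon 4: ACG Thr / ACG Thr — identical.
Codon 5: AUU Ile / AUA Ile — synonymous.
Nonsynonymous differences: 2.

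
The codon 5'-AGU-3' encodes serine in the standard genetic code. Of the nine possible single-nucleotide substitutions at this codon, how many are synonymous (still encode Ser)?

1

Position 1: none → 0 synonymous.
Position 2: none → 0 synonymous.
Position 3: AGC → 1 synonymous.
Total: 0 + 0 + 1 = 1.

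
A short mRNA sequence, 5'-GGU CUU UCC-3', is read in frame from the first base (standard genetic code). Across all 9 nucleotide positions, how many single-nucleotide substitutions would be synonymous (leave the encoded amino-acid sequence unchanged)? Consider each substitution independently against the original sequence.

9

Codon 1 (GGU, Gly): 3 synonymous substitutions.
Codon 2 (CUU, Leu): 3 synonymous substitutions.
Codon 3 (UCC, Ser): 3 synonymous substitutions.
Total: 3 + 3 + 3 = 9.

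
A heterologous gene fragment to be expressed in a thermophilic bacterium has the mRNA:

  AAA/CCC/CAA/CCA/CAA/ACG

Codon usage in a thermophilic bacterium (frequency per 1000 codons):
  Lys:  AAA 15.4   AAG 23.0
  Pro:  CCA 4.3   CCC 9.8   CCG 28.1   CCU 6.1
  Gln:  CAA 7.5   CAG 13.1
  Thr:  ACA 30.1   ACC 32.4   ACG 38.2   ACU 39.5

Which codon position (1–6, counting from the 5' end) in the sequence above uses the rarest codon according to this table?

4

Codon 1 AAA (Lys): 15.4 per 1000.
Codon 2 CCC (Pro): 9.8 per 1000.
Codon 3 CAA (Gln): 7.5 per 1000.
Codon 4 CCA (Pro): 4.3 per 1000.
Codon 5 CAA (Gln): 7.5 per 1000.
Codon 6 ACG (Thr): 38.2 per 1000.
Lowest frequency is 4.3 at codon 4.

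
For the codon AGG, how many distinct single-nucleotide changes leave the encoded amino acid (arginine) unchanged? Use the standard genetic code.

Position 1: CGG → 1 synonymous.
Position 2: none → 0 synonymous.
Position 3: AGA → 1 synonymous.
Total: 1 + 0 + 1 = 2.

2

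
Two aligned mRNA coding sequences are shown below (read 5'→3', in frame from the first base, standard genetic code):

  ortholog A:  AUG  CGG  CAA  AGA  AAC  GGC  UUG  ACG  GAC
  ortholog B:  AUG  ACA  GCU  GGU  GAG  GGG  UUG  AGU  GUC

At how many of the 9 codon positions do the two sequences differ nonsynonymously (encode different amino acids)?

6

Codon 1: AUG Met / AUG Met — identical.
Codon 2: CGG Arg / ACA Thr — nonsynonymous.
Codon 3: CAA Gln / GCU Ala — nonsynonymous.
Codon 4: AGA Arg / GGU Gly — nonsynonymous.
Codon 5: AAC Asn / GAG Glu — nonsynonymous.
Codon 6: GGC Gly / GGG Gly — synonymous.
Codon 7: UUG Leu / UUG Leu — identical.
Codon 8: ACG Thr / AGU Ser — nonsynonymous.
Codon 9: GAC Asp / GUC Val — nonsynonymous.
Nonsynonymous differences: 6.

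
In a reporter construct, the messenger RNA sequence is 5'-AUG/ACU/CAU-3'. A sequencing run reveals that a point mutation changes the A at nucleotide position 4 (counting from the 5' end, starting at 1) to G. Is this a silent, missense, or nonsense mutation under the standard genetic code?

Position 4 falls in codon 2: ACU → Thr.
After the substitution the codon is GCU → Ala.
Thr ≠ Ala, so this is a missense mutation.

missense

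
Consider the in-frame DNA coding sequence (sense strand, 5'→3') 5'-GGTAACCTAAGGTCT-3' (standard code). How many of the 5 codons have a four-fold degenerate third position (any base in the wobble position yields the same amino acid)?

3

Codon 1 GGT (Gly): third position 4-fold.
Codon 2 AAC (Asn): third position 2-fold.
Codon 3 CTA (Leu): third position 4-fold.
Codon 4 AGG (Arg): third position 2-fold.
Codon 5 TCT (Ser): third position 4-fold.
Four-fold degenerate third positions: 3.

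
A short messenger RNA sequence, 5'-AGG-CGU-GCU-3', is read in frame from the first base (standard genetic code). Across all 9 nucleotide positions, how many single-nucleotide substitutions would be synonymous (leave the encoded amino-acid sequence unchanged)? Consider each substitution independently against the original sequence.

8

Codon 1 (AGG, Arg): 2 synonymous substitutions.
Codon 2 (CGU, Arg): 3 synonymous substitutions.
Codon 3 (GCU, Ala): 3 synonymous substitutions.
Total: 2 + 3 + 3 = 8.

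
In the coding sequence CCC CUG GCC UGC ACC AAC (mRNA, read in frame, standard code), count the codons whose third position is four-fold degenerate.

4

Codon 1 CCC (Pro): third position 4-fold.
Codon 2 CUG (Leu): third position 4-fold.
Codon 3 GCC (Ala): third position 4-fold.
Codon 4 UGC (Cys): third position 2-fold.
Codon 5 ACC (Thr): third position 4-fold.
Codon 6 AAC (Asn): third position 2-fold.
Four-fold degenerate third positions: 4.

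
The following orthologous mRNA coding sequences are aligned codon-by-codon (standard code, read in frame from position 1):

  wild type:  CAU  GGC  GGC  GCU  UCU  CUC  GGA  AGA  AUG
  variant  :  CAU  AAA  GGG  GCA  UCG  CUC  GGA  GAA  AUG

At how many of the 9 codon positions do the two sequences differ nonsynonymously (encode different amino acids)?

2

Codon 1: CAU His / CAU His — identical.
Codon 2: GGC Gly / AAA Lys — nonsynonymous.
Codon 3: GGC Gly / GGG Gly — synonymous.
Codon 4: GCU Ala / GCA Ala — synonymous.
Codon 5: UCU Ser / UCG Ser — synonymous.
Codon 6: CUC Leu / CUC Leu — identical.
Codon 7: GGA Gly / GGA Gly — identical.
Codon 8: AGA Arg / GAA Glu — nonsynonymous.
Codon 9: AUG Met / AUG Met — identical.
Nonsynonymous differences: 2.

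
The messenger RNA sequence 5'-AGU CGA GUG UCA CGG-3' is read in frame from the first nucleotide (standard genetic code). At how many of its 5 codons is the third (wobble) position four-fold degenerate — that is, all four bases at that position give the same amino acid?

4

Codon 1 AGU (Ser): third position 2-fold.
Codon 2 CGA (Arg): third position 4-fold.
Codon 3 GUG (Val): third position 4-fold.
Codon 4 UCA (Ser): third position 4-fold.
Codon 5 CGG (Arg): third position 4-fold.
Four-fold degenerate third positions: 4.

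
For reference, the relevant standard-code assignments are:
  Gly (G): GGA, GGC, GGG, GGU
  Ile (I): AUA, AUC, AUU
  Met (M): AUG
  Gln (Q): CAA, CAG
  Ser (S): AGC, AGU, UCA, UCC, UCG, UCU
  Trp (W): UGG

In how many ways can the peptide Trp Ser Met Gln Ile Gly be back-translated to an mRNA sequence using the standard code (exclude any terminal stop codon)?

Trp: 1 codon.
Ser: 6 codons.
Met: 1 codon.
Gln: 2 codons.
Ile: 3 codons.
Gly: 4 codons.
1 × 6 × 1 × 2 × 3 × 4 = 144.

144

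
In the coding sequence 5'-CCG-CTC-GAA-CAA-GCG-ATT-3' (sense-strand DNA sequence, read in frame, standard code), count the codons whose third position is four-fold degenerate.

Codon 1 CCG (Pro): third position 4-fold.
Codon 2 CTC (Leu): third position 4-fold.
Codon 3 GAA (Glu): third position 2-fold.
Codon 4 CAA (Gln): third position 2-fold.
Codon 5 GCG (Ala): third position 4-fold.
Codon 6 ATT (Ile): third position 3-fold.
Four-fold degenerate third positions: 3.

3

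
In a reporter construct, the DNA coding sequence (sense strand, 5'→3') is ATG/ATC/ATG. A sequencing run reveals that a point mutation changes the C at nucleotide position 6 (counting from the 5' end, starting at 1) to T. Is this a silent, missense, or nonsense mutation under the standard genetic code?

silent

Position 6 falls in codon 2: ATC → Ile.
After the substitution the codon is ATT → Ile.
Both encode Ile, so the change is synonymous.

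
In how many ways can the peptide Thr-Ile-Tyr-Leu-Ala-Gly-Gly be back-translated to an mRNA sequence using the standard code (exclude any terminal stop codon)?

9216

Thr: 4 codons.
Ile: 3 codons.
Tyr: 2 codons.
Leu: 6 codons.
Ala: 4 codons.
Gly: 4 codons.
Gly: 4 codons.
4 × 3 × 2 × 6 × 4 × 4 × 4 = 9216.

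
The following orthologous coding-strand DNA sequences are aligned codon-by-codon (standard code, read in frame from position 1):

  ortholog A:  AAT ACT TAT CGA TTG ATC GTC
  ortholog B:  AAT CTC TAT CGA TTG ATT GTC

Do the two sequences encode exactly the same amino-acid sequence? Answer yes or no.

no

Codon 1: AAT Asn / AAT Asn — identical.
Codon 2: ACT Thr / CTC Leu — nonsynonymous.
Codon 3: TAT Tyr / TAT Tyr — identical.
Codon 4: CGA Arg / CGA Arg — identical.
Codon 5: TTG Leu / TTG Leu — identical.
Codon 6: ATC Ile / ATT Ile — synonymous.
Codon 7: GTC Val / GTC Val — identical.
Nonsynonymous differences: 1 → different protein.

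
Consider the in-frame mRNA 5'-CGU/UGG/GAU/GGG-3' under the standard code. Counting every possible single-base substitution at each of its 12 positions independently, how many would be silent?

Codon 1 (CGU, Arg): 3 synonymous substitutions.
Codon 2 (UGG, Trp): 0 synonymous substitutions.
Codon 3 (GAU, Asp): 1 synonymous substitution.
Codon 4 (GGG, Gly): 3 synonymous substitutions.
Total: 3 + 0 + 1 + 3 = 7.

7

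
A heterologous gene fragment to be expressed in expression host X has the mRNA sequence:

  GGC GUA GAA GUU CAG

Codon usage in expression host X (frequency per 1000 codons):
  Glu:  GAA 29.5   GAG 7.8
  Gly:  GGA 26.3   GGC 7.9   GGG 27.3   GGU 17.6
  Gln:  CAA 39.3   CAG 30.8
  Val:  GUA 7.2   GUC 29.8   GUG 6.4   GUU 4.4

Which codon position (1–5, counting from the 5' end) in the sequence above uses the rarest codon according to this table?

4

Codon 1 GGC (Gly): 7.9 per 1000.
Codon 2 GUA (Val): 7.2 per 1000.
Codon 3 GAA (Glu): 29.5 per 1000.
Codon 4 GUU (Val): 4.4 per 1000.
Codon 5 CAG (Gln): 30.8 per 1000.
Lowest frequency is 4.4 at codon 4.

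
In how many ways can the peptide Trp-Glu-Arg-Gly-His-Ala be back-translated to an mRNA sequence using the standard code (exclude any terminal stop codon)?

384

Trp: 1 codon.
Glu: 2 codons.
Arg: 6 codons.
Gly: 4 codons.
His: 2 codons.
Ala: 4 codons.
1 × 2 × 6 × 4 × 2 × 4 = 384.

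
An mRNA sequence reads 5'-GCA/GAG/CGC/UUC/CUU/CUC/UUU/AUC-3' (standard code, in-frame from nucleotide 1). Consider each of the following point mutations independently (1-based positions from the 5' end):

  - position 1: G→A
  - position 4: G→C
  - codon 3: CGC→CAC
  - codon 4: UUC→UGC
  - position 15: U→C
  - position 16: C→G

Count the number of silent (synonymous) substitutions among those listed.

1

Codon 1: GCA (Ala) → ACA (Thr) — missense.
Codon 2: GAG (Glu) → CAG (Gln) — missense.
Codon 3: CGC (Arg) → CAC (His) — missense.
Codon 4: UUC (Phe) → UGC (Cys) — missense.
Codon 5: CUU (Leu) → CUC (Leu) — synonymous.
Codon 6: CUC (Leu) → GUC (Val) — missense.
Synonymous: 1 of 6.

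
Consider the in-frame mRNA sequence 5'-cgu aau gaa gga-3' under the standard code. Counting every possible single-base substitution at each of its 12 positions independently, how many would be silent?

Codon 1 (CGU, Arg): 3 synonymous substitutions.
Codon 2 (AAU, Asn): 1 synonymous substitution.
Codon 3 (GAA, Glu): 1 synonymous substitution.
Codon 4 (GGA, Gly): 3 synonymous substitutions.
Total: 3 + 1 + 1 + 3 = 8.

8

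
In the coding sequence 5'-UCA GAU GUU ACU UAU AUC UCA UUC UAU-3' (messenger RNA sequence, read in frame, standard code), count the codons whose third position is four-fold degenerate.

4

Codon 1 UCA (Ser): third position 4-fold.
Codon 2 GAU (Asp): third position 2-fold.
Codon 3 GUU (Val): third position 4-fold.
Codon 4 ACU (Thr): third position 4-fold.
Codon 5 UAU (Tyr): third position 2-fold.
Codon 6 AUC (Ile): third position 3-fold.
Codon 7 UCA (Ser): third position 4-fold.
Codon 8 UUC (Phe): third position 2-fold.
Codon 9 UAU (Tyr): third position 2-fold.
Four-fold degenerate third positions: 4.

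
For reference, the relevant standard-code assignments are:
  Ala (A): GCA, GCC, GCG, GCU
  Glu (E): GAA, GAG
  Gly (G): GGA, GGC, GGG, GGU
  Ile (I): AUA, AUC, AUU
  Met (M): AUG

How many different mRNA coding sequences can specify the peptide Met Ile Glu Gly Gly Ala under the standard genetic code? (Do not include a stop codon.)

384

Met: 1 codon.
Ile: 3 codons.
Glu: 2 codons.
Gly: 4 codons.
Gly: 4 codons.
Ala: 4 codons.
1 × 3 × 2 × 4 × 4 × 4 = 384.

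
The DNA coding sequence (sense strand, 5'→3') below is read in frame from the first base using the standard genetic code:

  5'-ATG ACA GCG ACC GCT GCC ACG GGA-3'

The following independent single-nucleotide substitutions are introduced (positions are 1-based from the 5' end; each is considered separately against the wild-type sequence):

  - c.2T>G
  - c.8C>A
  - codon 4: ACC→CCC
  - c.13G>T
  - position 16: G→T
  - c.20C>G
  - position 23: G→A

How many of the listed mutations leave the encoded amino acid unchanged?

Codon 1: ATG (Met) → AGG (Arg) — missense.
Codon 3: GCG (Ala) → GAG (Glu) — missense.
Codon 4: ACC (Thr) → CCC (Pro) — missense.
Codon 5: GCT (Ala) → TCT (Ser) — missense.
Codon 6: GCC (Ala) → TCC (Ser) — missense.
Codon 7: ACG (Thr) → AGG (Arg) — missense.
Codon 8: GGA (Gly) → GAA (Glu) — missense.
Synonymous: 0 of 7.

0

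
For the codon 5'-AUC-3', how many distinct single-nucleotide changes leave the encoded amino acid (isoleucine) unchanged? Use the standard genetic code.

Position 1: none → 0 synonymous.
Position 2: none → 0 synonymous.
Position 3: AUU, AUA → 2 synonymous.
Total: 0 + 0 + 2 = 2.

2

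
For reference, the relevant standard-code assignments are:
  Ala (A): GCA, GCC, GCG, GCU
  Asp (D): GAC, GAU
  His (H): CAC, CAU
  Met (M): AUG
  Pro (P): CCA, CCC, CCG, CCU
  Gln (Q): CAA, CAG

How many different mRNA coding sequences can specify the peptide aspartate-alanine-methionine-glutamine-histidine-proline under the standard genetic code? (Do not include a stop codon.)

Asp: 2 codons.
Ala: 4 codons.
Met: 1 codon.
Gln: 2 codons.
His: 2 codons.
Pro: 4 codons.
2 × 4 × 1 × 2 × 2 × 4 = 128.

128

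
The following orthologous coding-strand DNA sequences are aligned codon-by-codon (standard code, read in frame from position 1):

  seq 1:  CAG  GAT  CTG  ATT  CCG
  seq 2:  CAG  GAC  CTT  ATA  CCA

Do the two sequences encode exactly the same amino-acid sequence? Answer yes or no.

Codon 1: CAG Gln / CAG Gln — identical.
Codon 2: GAT Asp / GAC Asp — synonymous.
Codon 3: CTG Leu / CTT Leu — synonymous.
Codon 4: ATT Ile / ATA Ile — synonymous.
Codon 5: CCG Pro / CCA Pro — synonymous.
Nonsynonymous differences: 0 → same protein.

yes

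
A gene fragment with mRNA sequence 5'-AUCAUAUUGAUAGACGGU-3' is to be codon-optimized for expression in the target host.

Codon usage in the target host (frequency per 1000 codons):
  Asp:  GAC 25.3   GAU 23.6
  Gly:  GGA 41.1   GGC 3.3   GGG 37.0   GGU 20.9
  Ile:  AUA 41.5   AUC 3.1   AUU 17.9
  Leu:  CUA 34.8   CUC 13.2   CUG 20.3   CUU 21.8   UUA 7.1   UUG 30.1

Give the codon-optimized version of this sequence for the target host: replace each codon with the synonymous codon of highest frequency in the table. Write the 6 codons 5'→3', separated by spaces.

Codon 1 (Ile): best is AUA at 41.5.
Codon 2 (Ile): best is AUA at 41.5.
Codon 3 (Leu): best is CUA at 34.8.
Codon 4 (Ile): best is AUA at 41.5.
Codon 5 (Asp): best is GAC at 25.3.
Codon 6 (Gly): best is GGA at 41.1.

AUA AUA CUA AUA GAC GGA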